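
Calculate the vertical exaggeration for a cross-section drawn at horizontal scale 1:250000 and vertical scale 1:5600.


VE = horizontal_scale / vertical_scale = 250000 / 5600 ≈ 44.6

44.6x


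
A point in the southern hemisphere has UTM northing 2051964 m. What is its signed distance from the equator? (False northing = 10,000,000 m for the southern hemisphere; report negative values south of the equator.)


For southern: actual = 2051964 - 10000000 = -7948036 m

-7948036 m


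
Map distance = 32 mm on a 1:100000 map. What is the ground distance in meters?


ground = 32 mm * 100000 / 1000 = 3200.0 m

3200.0 m


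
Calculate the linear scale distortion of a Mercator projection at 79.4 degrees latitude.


SF = 1 / cos(79.4) = 1 / 0.183951 = 5.436

5.436


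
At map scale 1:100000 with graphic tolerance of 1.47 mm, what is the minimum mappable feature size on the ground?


ground = 1.47 mm * 100000 / 1000 = 147.0 m

147.0 m


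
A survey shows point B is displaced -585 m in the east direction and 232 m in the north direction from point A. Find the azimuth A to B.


az = atan2(-585, 232) = -68.4 deg
adjusted to 0-360: 291.6 degrees

291.6 degrees


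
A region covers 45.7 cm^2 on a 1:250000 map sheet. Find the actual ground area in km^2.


ground_area = 45.7 * (250000/100)^2 = 285625000.0 m^2 = 285.625 km^2

285.625 km^2


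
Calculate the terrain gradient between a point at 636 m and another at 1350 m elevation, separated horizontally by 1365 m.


gradient = (1350 - 636) / 1365 = 714 / 1365 = 0.5231

0.5231


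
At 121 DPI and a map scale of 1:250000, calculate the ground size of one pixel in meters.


pixel_cm = 2.54 / 121 ≈ 0.020992 cm
ground = pixel_cm * 250000 / 100 = 2.54 * 250000 / (121 * 100) = 635000 / 12100 ≈ 52.48 m

52.48 m


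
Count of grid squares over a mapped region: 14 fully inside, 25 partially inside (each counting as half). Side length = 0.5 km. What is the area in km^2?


effective squares = 14 + 25 * 0.5 = 26.5
area = 26.5 * 0.25 = 6.625 km^2

6.625 km^2


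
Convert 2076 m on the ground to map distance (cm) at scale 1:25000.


map_cm = 2076 * 100 / 25000 = 8.304 cm ≈ 8.3 cm

8.3 cm


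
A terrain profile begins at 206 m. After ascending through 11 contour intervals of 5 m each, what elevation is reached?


elevation = 206 + 11 * 5 = 261 m

261 m


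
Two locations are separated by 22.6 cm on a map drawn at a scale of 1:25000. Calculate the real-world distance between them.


ground = 22.6 cm * 25000 / 100 = 5650.0 m = 5.65 km

5.65 km


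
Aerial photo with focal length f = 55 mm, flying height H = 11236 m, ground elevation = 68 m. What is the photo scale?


scale = f / (H - h) = 55 mm / 11168 m = 55 / 11168000 = 1:203055

1:203055


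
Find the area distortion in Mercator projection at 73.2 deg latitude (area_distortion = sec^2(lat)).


area_distortion = 1/cos^2(73.2) = 11.97

11.97


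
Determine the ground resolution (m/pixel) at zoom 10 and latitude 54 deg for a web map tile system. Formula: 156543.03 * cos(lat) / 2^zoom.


res = 156543.03 * cos(54) / 2^10 = 156543.03 * 0.58778525 / 1024 = 89.86 m/pixel

89.86 m/pixel


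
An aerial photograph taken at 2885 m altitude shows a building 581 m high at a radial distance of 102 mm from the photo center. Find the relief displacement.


d = h * r / H = 581 * 102 / 2885 = 20.54 mm

20.54 mm


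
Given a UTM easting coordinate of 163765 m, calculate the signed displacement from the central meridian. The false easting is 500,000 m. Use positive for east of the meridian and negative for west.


displacement = 163765 - 500000 = -336235 m

-336235 m


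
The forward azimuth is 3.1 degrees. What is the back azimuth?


back azimuth = (3.1 + 180) mod 360 = 183.1 degrees

183.1 degrees


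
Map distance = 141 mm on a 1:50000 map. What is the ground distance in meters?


ground = 141 mm * 50000 / 1000 = 7050.0 m

7050.0 m


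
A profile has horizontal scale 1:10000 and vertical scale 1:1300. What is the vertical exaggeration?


VE = horizontal_scale / vertical_scale = 10000 / 1300 ≈ 7.7

7.7x


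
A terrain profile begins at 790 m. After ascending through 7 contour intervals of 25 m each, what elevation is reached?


elevation = 790 + 7 * 25 = 965 m

965 m


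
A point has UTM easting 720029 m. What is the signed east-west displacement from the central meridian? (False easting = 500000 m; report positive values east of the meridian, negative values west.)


displacement = 720029 - 500000 = 220029 m

220029 m


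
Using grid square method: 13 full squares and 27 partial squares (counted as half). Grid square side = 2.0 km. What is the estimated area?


effective squares = 13 + 27 * 0.5 = 26.5
area = 26.5 * 4.0 = 106.0 km^2

106.0 km^2


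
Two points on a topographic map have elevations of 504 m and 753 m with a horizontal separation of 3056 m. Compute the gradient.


gradient = (753 - 504) / 3056 = 249 / 3056 = 0.0815

0.0815


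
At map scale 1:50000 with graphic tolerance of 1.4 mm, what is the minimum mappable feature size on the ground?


ground = 1.4 mm * 50000 / 1000 = 70.0 m

70.0 m


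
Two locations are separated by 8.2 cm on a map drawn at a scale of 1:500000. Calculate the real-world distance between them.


ground = 8.2 cm * 500000 / 100 = 41000.0 m = 41.0 km

41.0 km


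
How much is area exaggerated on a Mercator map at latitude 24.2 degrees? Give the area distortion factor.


area_distortion = 1/cos^2(24.2) = 1.202

1.202


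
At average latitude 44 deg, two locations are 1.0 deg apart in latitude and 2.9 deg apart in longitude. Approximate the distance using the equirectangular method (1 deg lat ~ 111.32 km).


dlat_km = 1.0 * 111.32 = 111.32
dlon_km = 2.9 * 111.32 * cos(44) ≈ 232.223
dist = sqrt(111.32^2 + 232.223^2) ≈ 257.5 km

257.5 km


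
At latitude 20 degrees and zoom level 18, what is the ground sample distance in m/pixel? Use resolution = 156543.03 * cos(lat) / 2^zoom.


res = 156543.03 * cos(20) / 2^18 = 156543.03 * 0.93969262 / 262144 = 0.56 m/pixel

0.56 m/pixel


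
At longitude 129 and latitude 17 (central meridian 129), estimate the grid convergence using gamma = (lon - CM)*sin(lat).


gamma = (129 - 129) * sin(17) = 0 * 0.292372 = 0.0 degrees

0.0 degrees


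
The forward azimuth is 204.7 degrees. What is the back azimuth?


back azimuth = (204.7 + 180) mod 360 = 24.7 degrees

24.7 degrees


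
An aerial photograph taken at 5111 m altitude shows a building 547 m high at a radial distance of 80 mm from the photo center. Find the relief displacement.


d = h * r / H = 547 * 80 / 5111 = 8.56 mm

8.56 mm


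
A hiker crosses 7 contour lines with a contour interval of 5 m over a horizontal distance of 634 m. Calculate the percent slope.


elevation change = 7 * 5 = 35 m
slope = 35 / 634 * 100 = 5.5%

5.5%


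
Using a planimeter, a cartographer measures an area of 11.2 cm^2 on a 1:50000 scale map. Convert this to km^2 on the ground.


ground_area = 11.2 * (50000/100)^2 = 2800000.0 m^2 = 2.8 km^2

2.8 km^2


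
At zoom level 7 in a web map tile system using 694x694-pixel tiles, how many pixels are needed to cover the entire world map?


tiles per axis = 2^7 = 128
total tiles = 128^2 = 16384
pixels per axis = 128 * 694 = 88832
total pixels = 88832^2 = 7891124224

7891124224 pixels


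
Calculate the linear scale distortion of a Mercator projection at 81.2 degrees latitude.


SF = 1 / cos(81.2) = 1 / 0.152986 = 6.537

6.537


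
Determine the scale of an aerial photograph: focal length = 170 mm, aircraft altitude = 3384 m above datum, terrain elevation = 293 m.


scale = f / (H - h) = 170 mm / 3091 m = 170 / 3091000 = 1:18182

1:18182


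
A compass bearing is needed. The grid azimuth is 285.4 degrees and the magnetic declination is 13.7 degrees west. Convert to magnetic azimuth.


magnetic azimuth = grid azimuth - declination (east +ve)
mag_az = 285.4 - -13.7 = 299.1 degrees

299.1 degrees


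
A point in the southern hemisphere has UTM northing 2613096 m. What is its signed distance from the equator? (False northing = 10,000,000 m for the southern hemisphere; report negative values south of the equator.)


For southern: actual = 2613096 - 10000000 = -7386904 m

-7386904 m


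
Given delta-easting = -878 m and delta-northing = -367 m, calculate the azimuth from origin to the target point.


az = atan2(-878, -367) = -112.7 deg
adjusted to 0-360: 247.3 degrees

247.3 degrees


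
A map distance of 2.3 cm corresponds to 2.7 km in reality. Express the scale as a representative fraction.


ground = 2.7 km = 270000 cm; RF denominator = ground / map = 270000 / 2.3 ≈ 117391; RF = 1:117391

1:117391


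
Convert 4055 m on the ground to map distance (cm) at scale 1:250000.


map_cm = 4055 * 100 / 250000 = 1.622 cm ≈ 1.62 cm

1.62 cm


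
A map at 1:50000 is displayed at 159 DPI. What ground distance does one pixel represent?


pixel_cm = 2.54 / 159 ≈ 0.015975 cm
ground = pixel_cm * 50000 / 100 = 2.54 * 50000 / (159 * 100) = 127000 / 15900 ≈ 7.99 m

7.99 m


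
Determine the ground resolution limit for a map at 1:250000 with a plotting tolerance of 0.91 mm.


ground = 0.91 mm * 250000 / 1000 = 227.5 m

227.5 m


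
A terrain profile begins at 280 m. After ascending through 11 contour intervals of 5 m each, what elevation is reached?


elevation = 280 + 11 * 5 = 335 m

335 m


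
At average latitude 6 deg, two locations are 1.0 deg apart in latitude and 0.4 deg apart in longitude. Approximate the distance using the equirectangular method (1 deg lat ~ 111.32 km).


dlat_km = 1.0 * 111.32 = 111.32
dlon_km = 0.4 * 111.32 * cos(6) ≈ 44.284
dist = sqrt(111.32^2 + 44.284^2) ≈ 119.8 km

119.8 km


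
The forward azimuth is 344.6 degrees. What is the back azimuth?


back azimuth = (344.6 + 180) mod 360 = 164.6 degrees

164.6 degrees


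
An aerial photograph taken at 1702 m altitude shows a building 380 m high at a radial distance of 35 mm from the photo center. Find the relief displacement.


d = h * r / H = 380 * 35 / 1702 = 7.81 mm

7.81 mm


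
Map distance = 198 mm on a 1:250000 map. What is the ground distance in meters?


ground = 198 mm * 250000 / 1000 = 49500.0 m

49500.0 m


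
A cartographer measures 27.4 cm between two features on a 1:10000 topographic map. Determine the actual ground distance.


ground = 27.4 cm * 10000 / 100 = 2740.0 m = 2.74 km

2.74 km


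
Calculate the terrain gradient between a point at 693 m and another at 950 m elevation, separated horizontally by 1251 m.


gradient = (950 - 693) / 1251 = 257 / 1251 = 0.2054

0.2054


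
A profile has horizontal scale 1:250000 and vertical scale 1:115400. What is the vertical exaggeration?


VE = horizontal_scale / vertical_scale = 250000 / 115400 ≈ 2.2

2.2x


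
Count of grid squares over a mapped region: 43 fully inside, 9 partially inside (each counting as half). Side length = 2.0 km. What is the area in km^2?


effective squares = 43 + 9 * 0.5 = 47.5
area = 47.5 * 4.0 = 190.0 km^2

190.0 km^2


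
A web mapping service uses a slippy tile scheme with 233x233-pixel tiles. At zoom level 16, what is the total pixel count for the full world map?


tiles per axis = 2^16 = 65536
total tiles = 65536^2 = 4294967296
pixels per axis = 65536 * 233 = 15269888
total pixels = 15269888^2 = 233169479532544

233169479532544 pixels


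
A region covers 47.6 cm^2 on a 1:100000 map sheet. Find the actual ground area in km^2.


ground_area = 47.6 * (100000/100)^2 = 47600000.0 m^2 = 47.6 km^2

47.6 km^2


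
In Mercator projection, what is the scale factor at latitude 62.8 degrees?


SF = 1 / cos(62.8) = 1 / 0.457098 = 2.188

2.188


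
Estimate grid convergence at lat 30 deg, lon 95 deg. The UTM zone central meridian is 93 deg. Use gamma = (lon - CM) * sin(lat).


gamma = (95 - 93) * sin(30) = 2 * 0.5 = 1.0 degrees

1.0 degrees


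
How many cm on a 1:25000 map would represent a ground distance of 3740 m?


map_cm = 3740 * 100 / 25000 = 14.96 cm

14.96 cm


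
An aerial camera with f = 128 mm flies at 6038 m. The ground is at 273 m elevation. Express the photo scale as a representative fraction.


scale = f / (H - h) = 128 mm / 5765 m = 128 / 5765000 = 1:45039

1:45039


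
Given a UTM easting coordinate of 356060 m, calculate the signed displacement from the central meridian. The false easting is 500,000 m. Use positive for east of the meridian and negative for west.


displacement = 356060 - 500000 = -143940 m

-143940 m


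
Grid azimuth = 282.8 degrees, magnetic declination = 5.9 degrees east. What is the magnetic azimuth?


magnetic azimuth = grid azimuth - declination (east +ve)
mag_az = 282.8 - 5.9 = 276.9 degrees

276.9 degrees


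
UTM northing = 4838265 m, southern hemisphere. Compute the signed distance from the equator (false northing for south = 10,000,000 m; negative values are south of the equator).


For southern: actual = 4838265 - 10000000 = -5161735 m

-5161735 m


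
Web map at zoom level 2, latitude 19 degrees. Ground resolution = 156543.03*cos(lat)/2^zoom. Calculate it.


res = 156543.03 * cos(19) / 2^2 = 156543.03 * 0.94551858 / 4 = 37003.59 m/pixel

37003.59 m/pixel


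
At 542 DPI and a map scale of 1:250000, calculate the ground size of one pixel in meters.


pixel_cm = 2.54 / 542 ≈ 0.004686 cm
ground = pixel_cm * 250000 / 100 = 2.54 * 250000 / (542 * 100) = 635000 / 54200 ≈ 11.72 m

11.72 m


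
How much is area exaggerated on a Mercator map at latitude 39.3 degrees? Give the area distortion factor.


area_distortion = 1/cos^2(39.3) = 1.67

1.67


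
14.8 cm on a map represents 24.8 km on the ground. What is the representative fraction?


ground = 24.8 km = 2480000 cm; RF denominator = ground / map = 2480000 / 14.8 ≈ 167568; RF = 1:167568

1:167568


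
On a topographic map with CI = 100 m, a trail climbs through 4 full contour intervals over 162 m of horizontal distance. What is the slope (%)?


elevation change = 4 * 100 = 400 m
slope = 400 / 162 * 100 = 246.9%

246.9%


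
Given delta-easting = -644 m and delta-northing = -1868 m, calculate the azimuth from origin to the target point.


az = atan2(-644, -1868) = -161.0 deg
adjusted to 0-360: 199.0 degrees

199.0 degrees


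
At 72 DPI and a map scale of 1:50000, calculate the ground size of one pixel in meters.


pixel_cm = 2.54 / 72 ≈ 0.035278 cm
ground = pixel_cm * 50000 / 100 = 2.54 * 50000 / (72 * 100) = 127000 / 7200 ≈ 17.64 m

17.64 m


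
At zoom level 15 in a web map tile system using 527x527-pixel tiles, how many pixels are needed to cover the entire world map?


tiles per axis = 2^15 = 32768
total tiles = 32768^2 = 1073741824
pixels per axis = 32768 * 527 = 17268736
total pixels = 17268736^2 = 298209243037696

298209243037696 pixels


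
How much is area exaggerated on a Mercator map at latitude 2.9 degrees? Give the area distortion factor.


area_distortion = 1/cos^2(2.9) = 1.003

1.003


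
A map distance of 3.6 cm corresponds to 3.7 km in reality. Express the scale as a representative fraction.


ground = 3.7 km = 370000 cm; RF denominator = ground / map = 370000 / 3.6 ≈ 102778; RF = 1:102778

1:102778


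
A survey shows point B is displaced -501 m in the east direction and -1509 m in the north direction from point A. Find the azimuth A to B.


az = atan2(-501, -1509) = -161.6 deg
adjusted to 0-360: 198.4 degrees

198.4 degrees


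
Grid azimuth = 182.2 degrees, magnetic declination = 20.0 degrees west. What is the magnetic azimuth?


magnetic azimuth = grid azimuth - declination (east +ve)
mag_az = 182.2 - -20.0 = 202.2 degrees

202.2 degrees


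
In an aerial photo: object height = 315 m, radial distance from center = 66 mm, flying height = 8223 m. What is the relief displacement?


d = h * r / H = 315 * 66 / 8223 = 2.53 mm

2.53 mm


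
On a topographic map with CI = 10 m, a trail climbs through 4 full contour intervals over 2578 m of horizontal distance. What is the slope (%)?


elevation change = 4 * 10 = 40 m
slope = 40 / 2578 * 100 = 1.6%

1.6%


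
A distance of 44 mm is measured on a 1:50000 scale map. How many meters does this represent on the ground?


ground = 44 mm * 50000 / 1000 = 2200.0 m

2200.0 m


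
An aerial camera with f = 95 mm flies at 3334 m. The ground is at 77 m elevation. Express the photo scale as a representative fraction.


scale = f / (H - h) = 95 mm / 3257 m = 95 / 3257000 = 1:34284

1:34284


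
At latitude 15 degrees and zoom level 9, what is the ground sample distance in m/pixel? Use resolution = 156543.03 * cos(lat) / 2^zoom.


res = 156543.03 * cos(15) / 2^9 = 156543.03 * 0.96592583 / 512 = 295.33 m/pixel

295.33 m/pixel


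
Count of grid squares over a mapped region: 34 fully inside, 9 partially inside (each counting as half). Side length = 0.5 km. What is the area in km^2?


effective squares = 34 + 9 * 0.5 = 38.5
area = 38.5 * 0.25 = 9.625 km^2

9.625 km^2


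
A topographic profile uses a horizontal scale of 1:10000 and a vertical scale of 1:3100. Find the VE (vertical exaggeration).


VE = horizontal_scale / vertical_scale = 10000 / 3100 ≈ 3.2

3.2x


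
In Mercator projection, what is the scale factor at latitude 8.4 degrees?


SF = 1 / cos(8.4) = 1 / 0.989272 = 1.011

1.011


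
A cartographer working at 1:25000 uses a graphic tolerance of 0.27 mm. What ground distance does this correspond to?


ground = 0.27 mm * 25000 / 1000 = 6.75 m

6.75 m


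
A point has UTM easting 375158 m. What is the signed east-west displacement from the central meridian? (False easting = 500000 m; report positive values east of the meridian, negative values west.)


displacement = 375158 - 500000 = -124842 m

-124842 m


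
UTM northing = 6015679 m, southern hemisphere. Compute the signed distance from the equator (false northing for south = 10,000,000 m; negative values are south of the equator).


For southern: actual = 6015679 - 10000000 = -3984321 m

-3984321 m


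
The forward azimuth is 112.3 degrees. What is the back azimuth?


back azimuth = (112.3 + 180) mod 360 = 292.3 degrees

292.3 degrees


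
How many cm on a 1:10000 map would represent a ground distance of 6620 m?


map_cm = 6620 * 100 / 10000 = 66.2 cm

66.2 cm


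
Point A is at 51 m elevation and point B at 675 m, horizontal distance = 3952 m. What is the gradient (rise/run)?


gradient = (675 - 51) / 3952 = 624 / 3952 = 0.1579

0.1579


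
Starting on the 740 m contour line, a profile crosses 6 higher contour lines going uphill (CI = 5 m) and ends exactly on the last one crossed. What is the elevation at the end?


elevation = 740 + 6 * 5 = 770 m

770 m


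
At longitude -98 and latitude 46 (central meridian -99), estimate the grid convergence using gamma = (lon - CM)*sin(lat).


gamma = (-98 - -99) * sin(46) = 1 * 0.71934 = 0.719 degrees

0.719 degrees


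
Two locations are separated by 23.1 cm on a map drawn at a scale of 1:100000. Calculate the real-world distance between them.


ground = 23.1 cm * 100000 / 100 = 23100.0 m = 23.1 km

23.1 km


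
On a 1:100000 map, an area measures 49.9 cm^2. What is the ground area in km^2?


ground_area = 49.9 * (100000/100)^2 = 49900000.0 m^2 = 49.9 km^2

49.9 km^2


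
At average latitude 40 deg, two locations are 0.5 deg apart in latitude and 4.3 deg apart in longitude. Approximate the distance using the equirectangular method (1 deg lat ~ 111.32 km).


dlat_km = 0.5 * 111.32 = 55.66
dlon_km = 4.3 * 111.32 * cos(40) ≈ 366.687
dist = sqrt(55.66^2 + 366.687^2) ≈ 370.9 km

370.9 km


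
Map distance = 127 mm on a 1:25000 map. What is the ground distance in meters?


ground = 127 mm * 25000 / 1000 = 3175.0 m

3175.0 m


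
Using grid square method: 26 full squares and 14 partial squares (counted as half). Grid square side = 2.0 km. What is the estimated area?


effective squares = 26 + 14 * 0.5 = 33.0
area = 33.0 * 4.0 = 132.0 km^2

132.0 km^2


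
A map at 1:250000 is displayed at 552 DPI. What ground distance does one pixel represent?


pixel_cm = 2.54 / 552 ≈ 0.004601 cm
ground = pixel_cm * 250000 / 100 = 2.54 * 250000 / (552 * 100) = 635000 / 55200 ≈ 11.5 m

11.5 m


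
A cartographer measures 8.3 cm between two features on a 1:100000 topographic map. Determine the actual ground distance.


ground = 8.3 cm * 100000 / 100 = 8300.0 m = 8.3 km

8.3 km


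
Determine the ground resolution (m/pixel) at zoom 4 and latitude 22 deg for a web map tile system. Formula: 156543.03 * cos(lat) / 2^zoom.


res = 156543.03 * cos(22) / 2^4 = 156543.03 * 0.92718385 / 16 = 9071.51 m/pixel

9071.51 m/pixel


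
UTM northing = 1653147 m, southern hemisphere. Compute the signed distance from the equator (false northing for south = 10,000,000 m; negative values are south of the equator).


For southern: actual = 1653147 - 10000000 = -8346853 m

-8346853 m


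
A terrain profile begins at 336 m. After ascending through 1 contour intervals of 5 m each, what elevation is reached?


elevation = 336 + 1 * 5 = 341 m

341 m


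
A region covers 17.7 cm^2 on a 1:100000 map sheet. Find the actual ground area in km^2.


ground_area = 17.7 * (100000/100)^2 = 17700000.0 m^2 = 17.7 km^2

17.7 km^2


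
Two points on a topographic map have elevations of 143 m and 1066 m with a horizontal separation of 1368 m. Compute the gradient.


gradient = (1066 - 143) / 1368 = 923 / 1368 = 0.6747

0.6747


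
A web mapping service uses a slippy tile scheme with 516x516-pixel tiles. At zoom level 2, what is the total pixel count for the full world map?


tiles per axis = 2^2 = 4
total tiles = 4^2 = 16
pixels per axis = 4 * 516 = 2064
total pixels = 2064^2 = 4260096

4260096 pixels


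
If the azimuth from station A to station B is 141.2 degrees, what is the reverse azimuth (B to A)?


back azimuth = (141.2 + 180) mod 360 = 321.2 degrees

321.2 degrees


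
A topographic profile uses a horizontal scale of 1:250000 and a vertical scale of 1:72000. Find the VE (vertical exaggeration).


VE = horizontal_scale / vertical_scale = 250000 / 72000 ≈ 3.5

3.5x


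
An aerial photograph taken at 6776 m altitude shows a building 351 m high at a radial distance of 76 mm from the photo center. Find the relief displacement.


d = h * r / H = 351 * 76 / 6776 = 3.94 mm

3.94 mm


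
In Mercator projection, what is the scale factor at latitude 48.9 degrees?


SF = 1 / cos(48.9) = 1 / 0.657375 = 1.521

1.521


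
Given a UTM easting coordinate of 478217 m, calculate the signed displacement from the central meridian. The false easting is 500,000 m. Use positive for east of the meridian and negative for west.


displacement = 478217 - 500000 = -21783 m

-21783 m


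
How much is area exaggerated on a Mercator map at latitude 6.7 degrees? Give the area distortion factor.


area_distortion = 1/cos^2(6.7) = 1.014

1.014


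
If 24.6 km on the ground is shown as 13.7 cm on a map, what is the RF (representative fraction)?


ground = 24.6 km = 2460000 cm; RF denominator = ground / map = 2460000 / 13.7 ≈ 179562; RF = 1:179562

1:179562


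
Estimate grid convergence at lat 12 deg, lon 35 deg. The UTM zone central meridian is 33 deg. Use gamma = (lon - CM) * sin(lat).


gamma = (35 - 33) * sin(12) = 2 * 0.207912 = 0.416 degrees

0.416 degrees


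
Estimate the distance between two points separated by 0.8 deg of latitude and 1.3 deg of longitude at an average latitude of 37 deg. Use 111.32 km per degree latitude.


dlat_km = 0.8 * 111.32 = 89.056
dlon_km = 1.3 * 111.32 * cos(37) ≈ 115.575
dist = sqrt(89.056^2 + 115.575^2) ≈ 145.9 km

145.9 km


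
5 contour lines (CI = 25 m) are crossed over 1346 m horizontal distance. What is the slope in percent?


elevation change = 5 * 25 = 125 m
slope = 125 / 1346 * 100 = 9.3%

9.3%


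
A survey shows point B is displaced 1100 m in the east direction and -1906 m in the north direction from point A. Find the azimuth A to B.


az = atan2(1100, -1906) = 150.0 deg
adjusted to 0-360: 150.0 degrees

150.0 degrees


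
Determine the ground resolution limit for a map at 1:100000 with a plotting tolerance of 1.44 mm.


ground = 1.44 mm * 100000 / 1000 = 144.0 m

144.0 m


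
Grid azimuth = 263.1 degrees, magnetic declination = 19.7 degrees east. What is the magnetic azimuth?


magnetic azimuth = grid azimuth - declination (east +ve)
mag_az = 263.1 - 19.7 = 243.4 degrees

243.4 degrees


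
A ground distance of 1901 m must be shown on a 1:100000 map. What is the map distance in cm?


map_cm = 1901 * 100 / 100000 = 1.901 cm ≈ 1.9 cm

1.9 cm


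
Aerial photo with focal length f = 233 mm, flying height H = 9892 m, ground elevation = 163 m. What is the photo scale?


scale = f / (H - h) = 233 mm / 9729 m = 233 / 9729000 = 1:41755

1:41755


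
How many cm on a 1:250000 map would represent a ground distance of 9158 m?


map_cm = 9158 * 100 / 250000 = 3.6632 cm ≈ 3.66 cm

3.66 cm


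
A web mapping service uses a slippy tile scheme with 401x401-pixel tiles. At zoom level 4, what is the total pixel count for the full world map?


tiles per axis = 2^4 = 16
total tiles = 16^2 = 256
pixels per axis = 16 * 401 = 6416
total pixels = 6416^2 = 41165056

41165056 pixels


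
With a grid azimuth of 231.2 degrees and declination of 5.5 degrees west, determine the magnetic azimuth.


magnetic azimuth = grid azimuth - declination (east +ve)
mag_az = 231.2 - -5.5 = 236.7 degrees

236.7 degrees


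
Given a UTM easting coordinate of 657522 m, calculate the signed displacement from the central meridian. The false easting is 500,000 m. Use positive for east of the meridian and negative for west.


displacement = 657522 - 500000 = 157522 m

157522 m


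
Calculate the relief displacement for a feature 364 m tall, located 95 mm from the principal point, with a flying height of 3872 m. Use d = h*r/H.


d = h * r / H = 364 * 95 / 3872 = 8.93 mm

8.93 mm


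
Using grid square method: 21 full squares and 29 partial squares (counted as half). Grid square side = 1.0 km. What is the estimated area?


effective squares = 21 + 29 * 0.5 = 35.5
area = 35.5 * 1.0 = 35.5 km^2

35.5 km^2


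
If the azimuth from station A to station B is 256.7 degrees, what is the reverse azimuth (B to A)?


back azimuth = (256.7 + 180) mod 360 = 76.7 degrees

76.7 degrees


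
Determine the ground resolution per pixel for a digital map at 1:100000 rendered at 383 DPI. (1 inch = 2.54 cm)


pixel_cm = 2.54 / 383 ≈ 0.006632 cm
ground = pixel_cm * 100000 / 100 = 2.54 * 100000 / (383 * 100) = 254000 / 38300 ≈ 6.63 m

6.63 m


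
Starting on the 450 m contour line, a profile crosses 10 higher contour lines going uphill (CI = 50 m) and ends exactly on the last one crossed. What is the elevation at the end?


elevation = 450 + 10 * 50 = 950 m

950 m


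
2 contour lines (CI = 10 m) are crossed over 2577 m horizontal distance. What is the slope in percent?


elevation change = 2 * 10 = 20 m
slope = 20 / 2577 * 100 = 0.8%

0.8%


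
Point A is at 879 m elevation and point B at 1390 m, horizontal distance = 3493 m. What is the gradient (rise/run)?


gradient = (1390 - 879) / 3493 = 511 / 3493 = 0.1463

0.1463


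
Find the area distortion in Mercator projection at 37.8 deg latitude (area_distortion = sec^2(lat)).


area_distortion = 1/cos^2(37.8) = 1.602

1.602


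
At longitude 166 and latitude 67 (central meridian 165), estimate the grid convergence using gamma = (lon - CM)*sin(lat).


gamma = (166 - 165) * sin(67) = 1 * 0.920505 = 0.921 degrees

0.921 degrees


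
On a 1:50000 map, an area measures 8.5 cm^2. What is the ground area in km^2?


ground_area = 8.5 * (50000/100)^2 = 2125000.0 m^2 = 2.125 km^2

2.125 km^2


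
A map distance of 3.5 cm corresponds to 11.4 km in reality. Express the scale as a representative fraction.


ground = 11.4 km = 1140000 cm; RF denominator = ground / map = 1140000 / 3.5 ≈ 325714; RF = 1:325714

1:325714


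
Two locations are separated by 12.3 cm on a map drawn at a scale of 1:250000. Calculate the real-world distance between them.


ground = 12.3 cm * 250000 / 100 = 30750.0 m = 30.75 km

30.75 km


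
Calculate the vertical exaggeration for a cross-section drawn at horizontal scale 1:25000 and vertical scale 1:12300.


VE = horizontal_scale / vertical_scale = 25000 / 12300 ≈ 2.0

2.0x


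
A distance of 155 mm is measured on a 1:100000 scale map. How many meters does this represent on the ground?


ground = 155 mm * 100000 / 1000 = 15500.0 m

15500.0 m


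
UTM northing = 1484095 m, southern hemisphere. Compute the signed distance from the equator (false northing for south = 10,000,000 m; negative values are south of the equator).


For southern: actual = 1484095 - 10000000 = -8515905 m

-8515905 m


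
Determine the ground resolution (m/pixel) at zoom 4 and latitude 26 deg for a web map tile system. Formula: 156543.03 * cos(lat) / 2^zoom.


res = 156543.03 * cos(26) / 2^4 = 156543.03 * 0.89879405 / 16 = 8793.75 m/pixel

8793.75 m/pixel


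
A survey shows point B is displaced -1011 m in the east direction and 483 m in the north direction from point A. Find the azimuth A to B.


az = atan2(-1011, 483) = -64.5 deg
adjusted to 0-360: 295.5 degrees

295.5 degrees


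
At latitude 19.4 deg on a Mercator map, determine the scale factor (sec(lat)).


SF = 1 / cos(19.4) = 1 / 0.943223 = 1.06

1.06


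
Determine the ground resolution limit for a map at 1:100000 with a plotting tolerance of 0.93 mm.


ground = 0.93 mm * 100000 / 1000 = 93.0 m

93.0 m


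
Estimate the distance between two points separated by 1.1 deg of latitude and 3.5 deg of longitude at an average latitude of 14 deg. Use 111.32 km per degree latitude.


dlat_km = 1.1 * 111.32 = 122.452
dlon_km = 3.5 * 111.32 * cos(14) ≈ 378.047
dist = sqrt(122.452^2 + 378.047^2) ≈ 397.4 km

397.4 km


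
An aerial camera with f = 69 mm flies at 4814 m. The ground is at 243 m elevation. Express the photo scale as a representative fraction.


scale = f / (H - h) = 69 mm / 4571 m = 69 / 4571000 = 1:66246

1:66246


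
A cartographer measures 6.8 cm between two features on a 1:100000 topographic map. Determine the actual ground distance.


ground = 6.8 cm * 100000 / 100 = 6800.0 m = 6.8 km

6.8 km


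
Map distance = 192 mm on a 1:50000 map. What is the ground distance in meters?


ground = 192 mm * 50000 / 1000 = 9600.0 m

9600.0 m


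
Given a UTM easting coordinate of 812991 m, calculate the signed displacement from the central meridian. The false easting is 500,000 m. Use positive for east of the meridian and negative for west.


displacement = 812991 - 500000 = 312991 m

312991 m


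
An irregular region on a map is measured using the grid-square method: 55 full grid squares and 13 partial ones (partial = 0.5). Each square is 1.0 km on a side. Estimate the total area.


effective squares = 55 + 13 * 0.5 = 61.5
area = 61.5 * 1.0 = 61.5 km^2

61.5 km^2


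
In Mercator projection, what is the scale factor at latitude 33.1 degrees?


SF = 1 / cos(33.1) = 1 / 0.837719 = 1.194

1.194


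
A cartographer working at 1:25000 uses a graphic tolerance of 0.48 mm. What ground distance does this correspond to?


ground = 0.48 mm * 25000 / 1000 = 12.0 m

12.0 m


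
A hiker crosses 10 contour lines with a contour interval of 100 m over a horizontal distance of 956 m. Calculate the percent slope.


elevation change = 10 * 100 = 1000 m
slope = 1000 / 956 * 100 = 104.6%

104.6%


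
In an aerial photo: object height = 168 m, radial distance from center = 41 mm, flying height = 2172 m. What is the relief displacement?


d = h * r / H = 168 * 41 / 2172 = 3.17 mm

3.17 mm


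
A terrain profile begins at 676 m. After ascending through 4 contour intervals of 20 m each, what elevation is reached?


elevation = 676 + 4 * 20 = 756 m

756 m


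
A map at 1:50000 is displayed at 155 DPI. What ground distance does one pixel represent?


pixel_cm = 2.54 / 155 ≈ 0.016387 cm
ground = pixel_cm * 50000 / 100 = 2.54 * 50000 / (155 * 100) = 127000 / 15500 ≈ 8.19 m

8.19 m


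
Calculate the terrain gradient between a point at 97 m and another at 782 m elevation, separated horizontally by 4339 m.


gradient = (782 - 97) / 4339 = 685 / 4339 = 0.1579

0.1579


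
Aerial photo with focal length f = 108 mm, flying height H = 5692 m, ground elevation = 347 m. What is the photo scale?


scale = f / (H - h) = 108 mm / 5345 m = 108 / 5345000 = 1:49491

1:49491


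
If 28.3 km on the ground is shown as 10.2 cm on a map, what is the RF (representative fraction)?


ground = 28.3 km = 2830000 cm; RF denominator = ground / map = 2830000 / 10.2 ≈ 277451; RF = 1:277451

1:277451


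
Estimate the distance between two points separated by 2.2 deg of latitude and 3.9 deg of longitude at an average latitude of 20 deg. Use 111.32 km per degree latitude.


dlat_km = 2.2 * 111.32 = 244.904
dlon_km = 3.9 * 111.32 * cos(20) ≈ 407.966
dist = sqrt(244.904^2 + 407.966^2) ≈ 475.8 km

475.8 km


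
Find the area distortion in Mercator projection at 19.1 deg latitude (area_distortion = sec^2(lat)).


area_distortion = 1/cos^2(19.1) = 1.12

1.12


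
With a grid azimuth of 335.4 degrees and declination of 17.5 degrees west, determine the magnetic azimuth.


magnetic azimuth = grid azimuth - declination (east +ve)
mag_az = 335.4 - -17.5 = 352.9 degrees

352.9 degrees


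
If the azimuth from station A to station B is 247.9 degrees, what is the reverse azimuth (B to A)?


back azimuth = (247.9 + 180) mod 360 = 67.9 degrees

67.9 degrees


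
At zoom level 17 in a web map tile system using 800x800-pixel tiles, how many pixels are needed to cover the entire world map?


tiles per axis = 2^17 = 131072
total tiles = 131072^2 = 17179869184
pixels per axis = 131072 * 800 = 104857600
total pixels = 104857600^2 = 10995116277760000

10995116277760000 pixels


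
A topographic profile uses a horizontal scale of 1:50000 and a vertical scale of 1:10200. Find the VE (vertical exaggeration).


VE = horizontal_scale / vertical_scale = 50000 / 10200 ≈ 4.9

4.9x


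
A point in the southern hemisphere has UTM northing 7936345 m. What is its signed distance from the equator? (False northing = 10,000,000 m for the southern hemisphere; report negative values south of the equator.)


For southern: actual = 7936345 - 10000000 = -2063655 m

-2063655 m


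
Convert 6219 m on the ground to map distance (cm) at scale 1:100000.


map_cm = 6219 * 100 / 100000 = 6.219 cm ≈ 6.22 cm

6.22 cm


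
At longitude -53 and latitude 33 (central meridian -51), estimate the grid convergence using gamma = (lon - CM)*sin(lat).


gamma = (-53 - -51) * sin(33) = -2 * 0.544639 = -1.089 degrees

-1.089 degrees


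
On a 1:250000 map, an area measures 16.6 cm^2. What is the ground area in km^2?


ground_area = 16.6 * (250000/100)^2 = 103750000.0 m^2 = 103.75 km^2

103.75 km^2


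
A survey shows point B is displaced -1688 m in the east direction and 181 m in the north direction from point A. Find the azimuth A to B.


az = atan2(-1688, 181) = -83.9 deg
adjusted to 0-360: 276.1 degrees

276.1 degrees


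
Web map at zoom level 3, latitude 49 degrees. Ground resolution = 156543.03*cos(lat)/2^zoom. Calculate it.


res = 156543.03 * cos(49) / 2^3 = 156543.03 * 0.65605903 / 8 = 12837.68 m/pixel

12837.68 m/pixel


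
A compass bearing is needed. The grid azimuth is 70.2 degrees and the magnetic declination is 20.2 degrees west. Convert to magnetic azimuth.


magnetic azimuth = grid azimuth - declination (east +ve)
mag_az = 70.2 - -20.2 = 90.4 degrees

90.4 degrees


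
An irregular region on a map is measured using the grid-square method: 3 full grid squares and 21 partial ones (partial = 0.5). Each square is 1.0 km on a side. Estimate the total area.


effective squares = 3 + 21 * 0.5 = 13.5
area = 13.5 * 1.0 = 13.5 km^2

13.5 km^2


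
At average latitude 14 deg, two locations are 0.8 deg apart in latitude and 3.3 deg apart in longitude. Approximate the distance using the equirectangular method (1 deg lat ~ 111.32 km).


dlat_km = 0.8 * 111.32 = 89.056
dlon_km = 3.3 * 111.32 * cos(14) ≈ 356.444
dist = sqrt(89.056^2 + 356.444^2) ≈ 367.4 km

367.4 km


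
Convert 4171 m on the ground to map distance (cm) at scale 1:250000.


map_cm = 4171 * 100 / 250000 = 1.6684 cm ≈ 1.67 cm

1.67 cm


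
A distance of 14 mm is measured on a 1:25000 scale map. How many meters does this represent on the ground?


ground = 14 mm * 25000 / 1000 = 350.0 m

350.0 m


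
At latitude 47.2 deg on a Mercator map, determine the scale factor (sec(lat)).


SF = 1 / cos(47.2) = 1 / 0.679441 = 1.472

1.472


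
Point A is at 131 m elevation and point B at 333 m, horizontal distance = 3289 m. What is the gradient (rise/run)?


gradient = (333 - 131) / 3289 = 202 / 3289 = 0.0614

0.0614


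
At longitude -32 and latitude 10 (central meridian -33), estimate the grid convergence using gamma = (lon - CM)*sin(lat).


gamma = (-32 - -33) * sin(10) = 1 * 0.173648 = 0.174 degrees

0.174 degrees


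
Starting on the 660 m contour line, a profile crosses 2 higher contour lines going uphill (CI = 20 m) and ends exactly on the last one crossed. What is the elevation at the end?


elevation = 660 + 2 * 20 = 700 m

700 m


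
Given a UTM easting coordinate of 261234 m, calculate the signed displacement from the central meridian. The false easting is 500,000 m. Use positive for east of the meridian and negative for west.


displacement = 261234 - 500000 = -238766 m

-238766 m


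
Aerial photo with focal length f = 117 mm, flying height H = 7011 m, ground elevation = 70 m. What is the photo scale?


scale = f / (H - h) = 117 mm / 6941 m = 117 / 6941000 = 1:59325

1:59325


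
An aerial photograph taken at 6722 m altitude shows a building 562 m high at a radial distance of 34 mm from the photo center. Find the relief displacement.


d = h * r / H = 562 * 34 / 6722 = 2.84 mm

2.84 mm


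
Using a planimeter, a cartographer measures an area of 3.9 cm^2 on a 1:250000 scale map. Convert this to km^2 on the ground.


ground_area = 3.9 * (250000/100)^2 = 24375000.0 m^2 = 24.375 km^2

24.375 km^2


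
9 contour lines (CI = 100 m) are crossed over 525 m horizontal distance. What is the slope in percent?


elevation change = 9 * 100 = 900 m
slope = 900 / 525 * 100 = 171.4%

171.4%


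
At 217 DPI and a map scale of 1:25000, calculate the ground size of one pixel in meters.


pixel_cm = 2.54 / 217 ≈ 0.011705 cm
ground = pixel_cm * 25000 / 100 = 2.54 * 25000 / (217 * 100) = 63500 / 21700 ≈ 2.93 m

2.93 m


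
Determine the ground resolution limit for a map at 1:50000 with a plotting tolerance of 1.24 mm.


ground = 1.24 mm * 50000 / 1000 = 62.0 m

62.0 m


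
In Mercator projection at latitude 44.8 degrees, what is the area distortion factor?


area_distortion = 1/cos^2(44.8) = 1.986

1.986


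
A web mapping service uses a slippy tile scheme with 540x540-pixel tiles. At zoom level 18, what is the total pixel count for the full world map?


tiles per axis = 2^18 = 262144
total tiles = 262144^2 = 68719476736
pixels per axis = 262144 * 540 = 141557760
total pixels = 141557760^2 = 20038599416217600

20038599416217600 pixels
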